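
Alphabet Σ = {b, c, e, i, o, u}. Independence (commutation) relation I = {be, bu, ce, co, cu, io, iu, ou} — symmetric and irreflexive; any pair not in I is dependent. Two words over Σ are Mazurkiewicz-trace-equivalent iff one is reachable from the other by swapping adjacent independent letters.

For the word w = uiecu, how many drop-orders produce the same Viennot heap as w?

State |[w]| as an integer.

#0=u has no predecessor
#1=i has no predecessor
#2=e depends on [0:u, 1:i]
#3=c depends on [1:i]
#4=u depends on [2:e]
sources: [0:u, 1:i]
N(rest) = Σ N(rest − s) over sources s of rest; N(one piece) = 1:
  size 1 → [3]=1  [4]=1
  size 2 → [2,4]=1  [3,4]=2
  size 3 → [0,2,4]=1  [2,3,4]=3
  first=0(u) contributes 3
  first=1(i) contributes 4
|[w]| = 7

7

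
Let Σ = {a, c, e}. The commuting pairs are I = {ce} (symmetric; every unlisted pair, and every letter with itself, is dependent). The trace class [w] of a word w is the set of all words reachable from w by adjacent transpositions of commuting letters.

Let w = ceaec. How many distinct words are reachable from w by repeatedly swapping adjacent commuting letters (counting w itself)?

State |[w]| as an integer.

4

0(c) covers ∅
1(e) covers ∅
2(a) covers 0:c, 1:e
3(e) covers 2:a
4(c) covers 2:a
floor of heap: 0:c, 1:e
completions by unplaced set U, small U first (add the entries for U minus each lowest piece of U):
  |U|=1: {3}:1  {4}:1
  |U|=2: {3,4}:2
  |U|=3: {2,3,4}:2
  start at 0(c): 2
  start at 1(e): 2
sum over floor = 4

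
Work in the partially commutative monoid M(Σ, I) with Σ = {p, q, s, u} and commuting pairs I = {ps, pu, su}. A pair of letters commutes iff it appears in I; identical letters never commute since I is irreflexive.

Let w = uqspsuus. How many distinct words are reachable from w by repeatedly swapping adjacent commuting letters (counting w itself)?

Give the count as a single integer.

60

piece 0:u — minimal
piece 1:q rests on {0:u}
piece 2:s rests on {1:q}
piece 3:p rests on {1:q}
piece 4:s rests on {2:s}
piece 5:u rests on {1:q}
piece 6:u rests on {5:u}
piece 7:s rests on {4:s}
minimal pieces: {0:u}
ways to finish when only these pieces remain (= sum over removing one remaining piece with nothing left below it):
  1 left: {3}→1  {6}→1  {7}→1
  2 left: {3,6}→2  {3,7}→2  {4,7}→1  {5,6}→1  {6,7}→2
  3 left: {2,4,7}→1  {3,4,7}→3  {3,5,6}→3  {3,6,7}→6  {4,6,7}→3  {5,6,7}→3
  4 left: {2,3,4,7}→4  {2,4,6,7}→4  {3,4,6,7}→12  {3,5,6,7}→12  {4,5,6,7}→6
  5 left: {2,3,4,6,7}→20  {2,4,5,6,7}→10  {3,4,5,6,7}→30
  6 left: {2,3,4,5,6,7}→60
  placing 0:u first → 60 extensions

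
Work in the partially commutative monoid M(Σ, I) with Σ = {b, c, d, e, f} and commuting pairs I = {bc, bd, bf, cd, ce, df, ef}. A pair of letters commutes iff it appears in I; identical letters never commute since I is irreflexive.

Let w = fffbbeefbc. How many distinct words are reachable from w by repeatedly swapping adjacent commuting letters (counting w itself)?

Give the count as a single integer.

252

piece 0:f — minimal
piece 1:f rests on {0:f}
piece 2:f rests on {1:f}
piece 3:b — minimal
piece 4:b rests on {3:b}
piece 5:e rests on {4:b}
piece 6:e rests on {5:e}
piece 7:f rests on {2:f}
piece 8:b rests on {6:e}
piece 9:c rests on {7:f}
minimal pieces: {0:f, 3:b}
ways to finish when only these pieces remain (= sum over removing one remaining piece with nothing left below it):
  1 left: {8}→1  {9}→1
  2 left: {6,8}→1  {7,9}→1  {8,9}→2
  3 left: {2,7,9}→1  {5,6,8}→1  {6,8,9}→3  {7,8,9}→3
  4 left: {1,2,7,9}→1  {2,7,8,9}→4  {4,5,6,8}→1  {5,6,8,9}→4  {6,7,8,9}→6
  5 left: {0,1,2,7,9}→1  {1,2,7,8,9}→5  {2,6,7,8,9}→10  {3,4,5,6,8}→1  {4,5,6,8,9}→5  {5,6,7,8,9}→10
  6 left: {0,1,2,7,8,9}→6  {1,2,6,7,8,9}→15  {2,5,6,7,8,9}→20  {3,4,5,6,8,9}→6  {4,5,6,7,8,9}→15
  7 left: {0,1,2,6,7,8,9}→21  {1,2,5,6,7,8,9}→35  {2,4,5,6,7,8,9}→35  {3,4,5,6,7,8,9}→21
  8 left: {0,1,2,5,6,7,8,9}→56  {1,2,4,5,6,7,8,9}→70  {2,3,4,5,6,7,8,9}→56
  placing 0:f first → 126 extensions
  placing 3:b first → 126 extensions
total linear extensions = 252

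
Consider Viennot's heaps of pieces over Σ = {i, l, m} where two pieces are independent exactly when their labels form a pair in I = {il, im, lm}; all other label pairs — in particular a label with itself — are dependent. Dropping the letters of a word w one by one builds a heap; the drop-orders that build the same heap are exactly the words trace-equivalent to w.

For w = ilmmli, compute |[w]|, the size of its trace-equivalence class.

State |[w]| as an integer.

90

0(i) covers ∅
1(l) covers ∅
2(m) covers ∅
3(m) covers 2:m
4(l) covers 1:l
5(i) covers 0:i
floor of heap: 0:i, 1:l, 2:m
completions by unplaced set U, small U first (add the entries for U minus each lowest piece of U):
  |U|=1: {3}:1  {4}:1  {5}:1
  |U|=2: {0,5}:1  {1,4}:1  {2,3}:1  {3,4}:2  {3,5}:2  {4,5}:2
  |U|=3: {0,3,5}:3  {0,4,5}:3  {1,3,4}:3  {1,4,5}:3  {2,3,4}:3  {2,3,5}:3  {3,4,5}:6
  |U|=4: {0,1,4,5}:6  {0,2,3,5}:6  {0,3,4,5}:12  {1,2,3,4}:6  {1,3,4,5}:12  {2,3,4,5}:12
  start at 0(i): 30
  start at 1(l): 30
  start at 2(m): 30
sum over floor = 90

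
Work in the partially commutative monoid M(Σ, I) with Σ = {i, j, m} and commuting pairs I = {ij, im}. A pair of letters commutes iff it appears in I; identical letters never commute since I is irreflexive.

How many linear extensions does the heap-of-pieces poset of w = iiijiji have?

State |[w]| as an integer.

piece 0:i — minimal
piece 1:i rests on {0:i}
piece 2:i rests on {1:i}
piece 3:j — minimal
piece 4:i rests on {2:i}
piece 5:j rests on {3:j}
piece 6:i rests on {4:i}
minimal pieces: {0:i, 3:j}
ways to finish when only these pieces remain (= sum over removing one remaining piece with nothing left below it):
  1 left: {5}→1  {6}→1
  2 left: {3,5}→1  {4,6}→1  {5,6}→2
  3 left: {2,4,6}→1  {3,5,6}→3  {4,5,6}→3
  4 left: {1,2,4,6}→1  {2,4,5,6}→4  {3,4,5,6}→6
  5 left: {0,1,2,4,6}→1  {1,2,4,5,6}→5  {2,3,4,5,6}→10
  placing 0:i first → 15 extensions
  placing 3:j first → 6 extensions
total linear extensions = 21

21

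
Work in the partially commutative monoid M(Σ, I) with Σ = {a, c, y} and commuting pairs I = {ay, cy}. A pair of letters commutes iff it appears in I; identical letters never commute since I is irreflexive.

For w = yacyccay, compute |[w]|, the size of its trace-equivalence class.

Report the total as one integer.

0(y) covers ∅
1(a) covers ∅
2(c) covers 1:a
3(y) covers 0:y
4(c) covers 2:c
5(c) covers 4:c
6(a) covers 5:c
7(y) covers 3:y
floor of heap: 0:y, 1:a
completions by unplaced set U, small U first (add the entries for U minus each lowest piece of U):
  |U|=1: {6}:1  {7}:1
  |U|=2: {3,7}:1  {5,6}:1  {6,7}:2
  |U|=3: {0,3,7}:1  {3,6,7}:3  {4,5,6}:1  {5,6,7}:3
  |U|=4: {0,3,6,7}:4  {2,4,5,6}:1  {3,5,6,7}:6  {4,5,6,7}:4
  |U|=5: {0,3,5,6,7}:10  {1,2,4,5,6}:1  {2,4,5,6,7}:5  {3,4,5,6,7}:10
  |U|=6: {0,3,4,5,6,7}:20  {1,2,4,5,6,7}:6  {2,3,4,5,6,7}:15
  start at 0(y): 21
  start at 1(a): 35
sum over floor = 56

56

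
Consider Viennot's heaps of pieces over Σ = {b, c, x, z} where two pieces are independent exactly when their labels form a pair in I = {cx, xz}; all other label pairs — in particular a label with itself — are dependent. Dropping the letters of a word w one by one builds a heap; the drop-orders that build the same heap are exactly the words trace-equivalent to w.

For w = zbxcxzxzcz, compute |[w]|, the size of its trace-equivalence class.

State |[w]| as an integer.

piece 0:z — minimal
piece 1:b rests on {0:z}
piece 2:x rests on {1:b}
piece 3:c rests on {1:b}
piece 4:x rests on {2:x}
piece 5:z rests on {3:c}
piece 6:x rests on {4:x}
piece 7:z rests on {5:z}
piece 8:c rests on {7:z}
piece 9:z rests on {8:c}
minimal pieces: {0:z}
ways to finish when only these pieces remain (= sum over removing one remaining piece with nothing left below it):
  1 left: {6}→1  {9}→1
  2 left: {4,6}→1  {6,9}→2  {8,9}→1
  3 left: {2,4,6}→1  {4,6,9}→3  {6,8,9}→3  {7,8,9}→1
  4 left: {2,4,6,9}→4  {4,6,8,9}→6  {5,7,8,9}→1  {6,7,8,9}→4
  5 left: {2,4,6,8,9}→10  {3,5,7,8,9}→1  {4,6,7,8,9}→10  {5,6,7,8,9}→5
  6 left: {2,4,6,7,8,9}→20  {3,5,6,7,8,9}→6  {4,5,6,7,8,9}→15
  7 left: {2,4,5,6,7,8,9}→35  {3,4,5,6,7,8,9}→21
  8 left: {2,3,4,5,6,7,8,9}→56
  placing 0:z first → 56 extensions

56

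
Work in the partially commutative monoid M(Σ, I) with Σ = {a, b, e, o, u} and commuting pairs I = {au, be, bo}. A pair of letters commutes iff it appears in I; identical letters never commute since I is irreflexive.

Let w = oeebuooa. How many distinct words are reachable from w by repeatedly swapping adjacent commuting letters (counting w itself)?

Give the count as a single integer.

4

#0=o has no predecessor
#1=e depends on [0:o]
#2=e depends on [1:e]
#3=b has no predecessor
#4=u depends on [2:e, 3:b]
#5=o depends on [4:u]
#6=o depends on [5:o]
#7=a depends on [6:o]
sources: [0:o, 3:b]
N(rest) = Σ N(rest − s) over sources s of rest; N(one piece) = 1:
  size 1 → [7]=1
  size 2 → [6,7]=1
  size 3 → [5,6,7]=1
  size 4 → [4,5,6,7]=1
  size 5 → [2,4,5,6,7]=1  [3,4,5,6,7]=1
  size 6 → [1,2,4,5,6,7]=1  [2,3,4,5,6,7]=2
  first=0(o) contributes 3
  first=3(b) contributes 1
|[w]| = 4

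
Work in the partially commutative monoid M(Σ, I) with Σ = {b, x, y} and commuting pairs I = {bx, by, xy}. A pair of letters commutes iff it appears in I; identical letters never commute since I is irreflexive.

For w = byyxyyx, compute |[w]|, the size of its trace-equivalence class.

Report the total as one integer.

piece 0:b — minimal
piece 1:y — minimal
piece 2:y rests on {1:y}
piece 3:x — minimal
piece 4:y rests on {2:y}
piece 5:y rests on {4:y}
piece 6:x rests on {3:x}
minimal pieces: {0:b, 1:y, 3:x}
ways to finish when only these pieces remain (= sum over removing one remaining piece with nothing left below it):
  1 left: {0}→1  {5}→1  {6}→1
  2 left: {0,5}→2  {0,6}→2  {3,6}→1  {4,5}→1  {5,6}→2
  3 left: {0,3,6}→3  {0,4,5}→3  {0,5,6}→6  {2,4,5}→1  {3,5,6}→3  {4,5,6}→3
  4 left: {0,2,4,5}→4  {0,3,5,6}→12  {0,4,5,6}→12  {1,2,4,5}→1  {2,4,5,6}→4  {3,4,5,6}→6
  5 left: {0,1,2,4,5}→5  {0,2,4,5,6}→20  {0,3,4,5,6}→30  {1,2,4,5,6}→5  {2,3,4,5,6}→10
  placing 0:b first → 15 extensions
  placing 1:y first → 60 extensions
  placing 3:x first → 30 extensions
total linear extensions = 105

105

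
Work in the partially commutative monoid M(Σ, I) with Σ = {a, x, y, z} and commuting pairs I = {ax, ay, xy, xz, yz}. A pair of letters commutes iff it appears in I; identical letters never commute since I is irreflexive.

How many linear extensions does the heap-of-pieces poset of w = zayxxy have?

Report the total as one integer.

0(z) covers ∅
1(a) covers 0:z
2(y) covers ∅
3(x) covers ∅
4(x) covers 3:x
5(y) covers 2:y
floor of heap: 0:z, 2:y, 3:x
completions by unplaced set U, small U first (add the entries for U minus each lowest piece of U):
  |U|=1: {1}:1  {4}:1  {5}:1
  |U|=2: {0,1}:1  {1,4}:2  {1,5}:2  {2,5}:1  {3,4}:1  {4,5}:2
  |U|=3: {0,1,4}:3  {0,1,5}:3  {1,2,5}:3  {1,3,4}:3  {1,4,5}:6  {2,4,5}:3  {3,4,5}:3
  |U|=4: {0,1,2,5}:6  {0,1,3,4}:6  {0,1,4,5}:12  {1,2,4,5}:12  {1,3,4,5}:12  {2,3,4,5}:6
  start at 0(z): 30
  start at 2(y): 30
  start at 3(x): 30
sum over floor = 90

90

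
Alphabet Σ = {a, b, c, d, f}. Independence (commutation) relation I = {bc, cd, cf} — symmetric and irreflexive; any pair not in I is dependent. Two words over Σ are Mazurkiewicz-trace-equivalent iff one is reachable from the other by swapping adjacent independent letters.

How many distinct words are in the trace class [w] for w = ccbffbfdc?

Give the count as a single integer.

0(c) covers ∅
1(c) covers 0:c
2(b) covers ∅
3(f) covers 2:b
4(f) covers 3:f
5(b) covers 4:f
6(f) covers 5:b
7(d) covers 6:f
8(c) covers 1:c
floor of heap: 0:c, 2:b
completions by unplaced set U, small U first (add the entries for U minus each lowest piece of U):
  |U|=1: {7}:1  {8}:1
  |U|=2: {1,8}:1  {6,7}:1  {7,8}:2
  |U|=3: {0,1,8}:1  {1,7,8}:3  {5,6,7}:1  {6,7,8}:3
  |U|=4: {0,1,7,8}:4  {1,6,7,8}:6  {4,5,6,7}:1  {5,6,7,8}:4
  |U|=5: {0,1,6,7,8}:10  {1,5,6,7,8}:10  {3,4,5,6,7}:1  {4,5,6,7,8}:5
  |U|=6: {0,1,5,6,7,8}:20  {1,4,5,6,7,8}:15  {2,3,4,5,6,7}:1  {3,4,5,6,7,8}:6
  |U|=7: {0,1,4,5,6,7,8}:35  {1,3,4,5,6,7,8}:21  {2,3,4,5,6,7,8}:7
  start at 0(c): 28
  start at 2(b): 56
sum over floor = 84

84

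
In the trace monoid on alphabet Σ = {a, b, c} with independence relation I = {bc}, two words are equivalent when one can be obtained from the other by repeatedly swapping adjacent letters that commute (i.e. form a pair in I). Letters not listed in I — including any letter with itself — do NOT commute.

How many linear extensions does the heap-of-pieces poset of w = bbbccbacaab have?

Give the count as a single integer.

15

0(b) covers ∅
1(b) covers 0:b
2(b) covers 1:b
3(c) covers ∅
4(c) covers 3:c
5(b) covers 2:b
6(a) covers 4:c, 5:b
7(c) covers 6:a
8(a) covers 7:c
9(a) covers 8:a
10(b) covers 9:a
floor of heap: 0:b, 3:c
completions by unplaced set U, small U first (add the entries for U minus each lowest piece of U):
  |U|=1: {10}:1
  |U|=2: {9,10}:1
  |U|=3: {8,9,10}:1
  |U|=4: {7,8,9,10}:1
  |U|=5: {6,7,8,9,10}:1
  |U|=6: {4,6,7,8,9,10}:1  {5,6,7,8,9,10}:1
  |U|=7: {2,5,6,7,8,9,10}:1  {3,4,6,7,8,9,10}:1  {4,5,6,7,8,9,10}:2
  |U|=8: {1,2,5,6,7,8,9,10}:1  {2,4,5,6,7,8,9,10}:3  {3,4,5,6,7,8,9,10}:3
  |U|=9: {0,1,2,5,6,7,8,9,10}:1  {1,2,4,5,6,7,8,9,10}:4  {2,3,4,5,6,7,8,9,10}:6
  start at 0(b): 10
  start at 3(c): 5
sum over floor = 15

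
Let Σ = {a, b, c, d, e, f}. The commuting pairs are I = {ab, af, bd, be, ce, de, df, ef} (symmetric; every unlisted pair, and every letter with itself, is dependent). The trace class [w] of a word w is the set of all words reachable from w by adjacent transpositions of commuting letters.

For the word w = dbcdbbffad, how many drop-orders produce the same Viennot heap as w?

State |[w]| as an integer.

piece 0:d — minimal
piece 1:b — minimal
piece 2:c rests on {0:d, 1:b}
piece 3:d rests on {2:c}
piece 4:b rests on {2:c}
piece 5:b rests on {4:b}
piece 6:f rests on {5:b}
piece 7:f rests on {6:f}
piece 8:a rests on {3:d}
piece 9:d rests on {8:a}
minimal pieces: {0:d, 1:b}
ways to finish when only these pieces remain (= sum over removing one remaining piece with nothing left below it):
  1 left: {7}→1  {9}→1
  2 left: {6,7}→1  {7,9}→2  {8,9}→1
  3 left: {3,8,9}→1  {5,6,7}→1  {6,7,9}→3  {7,8,9}→3
  4 left: {3,7,8,9}→4  {4,5,6,7}→1  {5,6,7,9}→4  {6,7,8,9}→6
  5 left: {3,6,7,8,9}→10  {4,5,6,7,9}→5  {5,6,7,8,9}→10
  6 left: {3,5,6,7,8,9}→20  {4,5,6,7,8,9}→15
  7 left: {3,4,5,6,7,8,9}→35
  8 left: {2,3,4,5,6,7,8,9}→35
  placing 0:d first → 35 extensions
  placing 1:b first → 35 extensions
total linear extensions = 70

70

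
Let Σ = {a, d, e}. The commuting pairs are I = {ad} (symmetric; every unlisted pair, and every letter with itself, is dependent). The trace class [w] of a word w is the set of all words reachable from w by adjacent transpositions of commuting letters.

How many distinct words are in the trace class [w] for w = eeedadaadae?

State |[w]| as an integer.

0(e) covers ∅
1(e) covers 0:e
2(e) covers 1:e
3(d) covers 2:e
4(a) covers 2:e
5(d) covers 3:d
6(a) covers 4:a
7(a) covers 6:a
8(d) covers 5:d
9(a) covers 7:a
10(e) covers 8:d, 9:a
floor of heap: 0:e
completions by unplaced set U, small U first (add the entries for U minus each lowest piece of U):
  |U|=1: {10}:1
  |U|=2: {8,10}:1  {9,10}:1
  |U|=3: {5,8,10}:1  {7,9,10}:1  {8,9,10}:2
  |U|=4: {3,5,8,10}:1  {5,8,9,10}:3  {6,7,9,10}:1  {7,8,9,10}:3
  |U|=5: {3,5,8,9,10}:4  {4,6,7,9,10}:1  {5,7,8,9,10}:6  {6,7,8,9,10}:4
  |U|=6: {3,5,7,8,9,10}:10  {4,6,7,8,9,10}:5  {5,6,7,8,9,10}:10
  |U|=7: {3,5,6,7,8,9,10}:20  {4,5,6,7,8,9,10}:15
  |U|=8: {3,4,5,6,7,8,9,10}:35
  |U|=9: {2,3,4,5,6,7,8,9,10}:35
  start at 0(e): 35

35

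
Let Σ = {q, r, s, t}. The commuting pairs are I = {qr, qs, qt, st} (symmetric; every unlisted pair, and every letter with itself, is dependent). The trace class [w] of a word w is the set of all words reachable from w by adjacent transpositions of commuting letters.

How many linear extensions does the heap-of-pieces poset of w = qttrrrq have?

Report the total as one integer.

0(q) covers ∅
1(t) covers ∅
2(t) covers 1:t
3(r) covers 2:t
4(r) covers 3:r
5(r) covers 4:r
6(q) covers 0:q
floor of heap: 0:q, 1:t
completions by unplaced set U, small U first (add the entries for U minus each lowest piece of U):
  |U|=1: {5}:1  {6}:1
  |U|=2: {0,6}:1  {4,5}:1  {5,6}:2
  |U|=3: {0,5,6}:3  {3,4,5}:1  {4,5,6}:3
  |U|=4: {0,4,5,6}:6  {2,3,4,5}:1  {3,4,5,6}:4
  |U|=5: {0,3,4,5,6}:10  {1,2,3,4,5}:1  {2,3,4,5,6}:5
  start at 0(q): 6
  start at 1(t): 15
sum over floor = 21

21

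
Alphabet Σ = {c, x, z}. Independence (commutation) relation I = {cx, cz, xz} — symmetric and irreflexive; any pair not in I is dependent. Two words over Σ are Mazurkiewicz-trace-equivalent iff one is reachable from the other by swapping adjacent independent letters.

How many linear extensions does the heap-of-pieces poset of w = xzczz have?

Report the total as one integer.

#0=x has no predecessor
#1=z has no predecessor
#2=c has no predecessor
#3=z depends on [1:z]
#4=z depends on [3:z]
sources: [0:x, 1:z, 2:c]
N(rest) = Σ N(rest − s) over sources s of rest; N(one piece) = 1:
  size 1 → [0]=1  [2]=1  [4]=1
  size 2 → [0,2]=2  [0,4]=2  [2,4]=2  [3,4]=1
  size 3 → [0,2,4]=6  [0,3,4]=3  [1,3,4]=1  [2,3,4]=3
  first=0(x) contributes 4
  first=1(z) contributes 12
  first=2(c) contributes 4
|[w]| = 20

20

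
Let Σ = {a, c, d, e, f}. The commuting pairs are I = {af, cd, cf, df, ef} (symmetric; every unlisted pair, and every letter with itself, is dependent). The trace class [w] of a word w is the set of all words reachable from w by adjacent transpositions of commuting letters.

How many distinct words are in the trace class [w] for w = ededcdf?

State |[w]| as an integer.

21

drop 0:e onto floor
drop 1:d onto {0:e}
drop 2:e onto {1:d}
drop 3:d onto {2:e}
drop 4:c onto {2:e}
drop 5:d onto {3:d}
drop 6:f onto floor
ground layer = {0:e, 6:f}
drop-orders for the pieces not yet dropped (sum over which currently-grounded one goes next):
  1 to go: {4} 1  {5} 1  {6} 1
  2 to go: {3,5} 1  {4,5} 2  {4,6} 2  {5,6} 2
  3 to go: {3,4,5} 3  {3,5,6} 3  {4,5,6} 6
  4 to go: {2,3,4,5} 3  {3,4,5,6} 12
  5 to go: {1,2,3,4,5} 3  {2,3,4,5,6} 15
  if 0:e drops first: 18 orders
  if 6:f drops first: 3 orders
heap linearizations: 21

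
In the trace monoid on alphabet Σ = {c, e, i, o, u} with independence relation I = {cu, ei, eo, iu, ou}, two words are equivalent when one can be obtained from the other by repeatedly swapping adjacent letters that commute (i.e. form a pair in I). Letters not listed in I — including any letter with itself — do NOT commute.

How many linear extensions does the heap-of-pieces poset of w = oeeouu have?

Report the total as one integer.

#0=o has no predecessor
#1=e has no predecessor
#2=e depends on [1:e]
#3=o depends on [0:o]
#4=u depends on [2:e]
#5=u depends on [4:u]
sources: [0:o, 1:e]
N(rest) = Σ N(rest − s) over sources s of rest; N(one piece) = 1:
  size 1 → [3]=1  [5]=1
  size 2 → [0,3]=1  [3,5]=2  [4,5]=1
  size 3 → [0,3,5]=3  [2,4,5]=1  [3,4,5]=3
  size 4 → [0,3,4,5]=6  [1,2,4,5]=1  [2,3,4,5]=4
  first=0(o) contributes 5
  first=1(e) contributes 10
|[w]| = 15

15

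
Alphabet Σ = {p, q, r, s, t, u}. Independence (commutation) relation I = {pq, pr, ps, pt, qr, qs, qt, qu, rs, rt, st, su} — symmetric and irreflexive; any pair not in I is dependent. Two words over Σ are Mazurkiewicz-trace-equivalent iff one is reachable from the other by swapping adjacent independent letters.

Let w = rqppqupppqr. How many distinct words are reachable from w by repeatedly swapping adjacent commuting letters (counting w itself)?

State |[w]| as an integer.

1980

piece 0:r — minimal
piece 1:q — minimal
piece 2:p — minimal
piece 3:p rests on {2:p}
piece 4:q rests on {1:q}
piece 5:u rests on {0:r, 3:p}
piece 6:p rests on {5:u}
piece 7:p rests on {6:p}
piece 8:p rests on {7:p}
piece 9:q rests on {4:q}
piece 10:r rests on {5:u}
minimal pieces: {0:r, 1:q, 2:p}
ways to finish when only these pieces remain (= sum over removing one remaining piece with nothing left below it):
  1 left: {8}→1  {9}→1  {10}→1
  2 left: {4,9}→1  {7,8}→1  {8,9}→2  {8,10}→2  {9,10}→2
  3 left: {1,4,9}→1  {4,8,9}→3  {4,9,10}→3  {6,7,8}→1  {7,8,9}→3  {7,8,10}→3  {8,9,10}→6
  4 left: {1,4,8,9}→4  {1,4,9,10}→4  {4,7,8,9}→6  {4,8,9,10}→12  {6,7,8,9}→4  {6,7,8,10}→4  {7,8,9,10}→12
  5 left: {1,4,7,8,9}→10  {1,4,8,9,10}→20  {4,6,7,8,9}→10  {4,7,8,9,10}→30  {5,6,7,8,10}→4  {6,7,8,9,10}→20
  6 left: {0,5,6,7,8,10}→4  {1,4,6,7,8,9}→20  {1,4,7,8,9,10}→60  {3,5,6,7,8,10}→4  {4,6,7,8,9,10}→60  {5,6,7,8,9,10}→24
  7 left: {0,3,5,6,7,8,10}→8  {0,5,6,7,8,9,10}→28  {1,4,6,7,8,9,10}→140  {2,3,5,6,7,8,10}→4  {3,5,6,7,8,9,10}→28  {4,5,6,7,8,9,10}→84
  8 left: {0,2,3,5,6,7,8,10}→12  {0,3,5,6,7,8,9,10}→64  {0,4,5,6,7,8,9,10}→112  {1,4,5,6,7,8,9,10}→224  {2,3,5,6,7,8,9,10}→32  {3,4,5,6,7,8,9,10}→112
  9 left: {0,1,4,5,6,7,8,9,10}→336  {0,2,3,5,6,7,8,9,10}→108  {0,3,4,5,6,7,8,9,10}→288  {1,3,4,5,6,7,8,9,10}→336  {2,3,4,5,6,7,8,9,10}→144
  placing 0:r first → 480 extensions
  placing 1:q first → 540 extensions
  placing 2:p first → 960 extensions
total linear extensions = 1980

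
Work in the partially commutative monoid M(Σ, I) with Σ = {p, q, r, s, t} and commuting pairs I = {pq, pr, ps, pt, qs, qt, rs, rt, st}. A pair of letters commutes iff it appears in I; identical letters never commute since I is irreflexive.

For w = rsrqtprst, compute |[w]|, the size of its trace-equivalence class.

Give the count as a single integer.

3780

drop 0:r onto floor
drop 1:s onto floor
drop 2:r onto {0:r}
drop 3:q onto {2:r}
drop 4:t onto floor
drop 5:p onto floor
drop 6:r onto {3:q}
drop 7:s onto {1:s}
drop 8:t onto {4:t}
ground layer = {0:r, 1:s, 4:t, 5:p}
drop-orders for the pieces not yet dropped (sum over which currently-grounded one goes next):
  1 to go: {5} 1  {6} 1  {7} 1  {8} 1
  2 to go: {1,7} 1  {3,6} 1  {4,8} 1  {5,6} 2  {5,7} 2  {5,8} 2  {6,7} 2  {6,8} 2  {7,8} 2
  3 to go: {1,5,7} 3  {1,6,7} 3  {1,7,8} 3  {2,3,6} 1  {3,5,6} 3  {3,6,7} 3  {3,6,8} 3  {4,5,8} 3  {4,6,8} 3  {4,7,8} 3  {5,6,7} 6  {5,6,8} 6  {5,7,8} 6  {6,7,8} 6
  4 to go: {0,2,3,6} 1  {1,3,6,7} 6  {1,4,7,8} 6  {1,5,6,7} 12  {1,5,7,8} 12  {1,6,7,8} 12  {2,3,5,6} 4  {2,3,6,7} 4  {2,3,6,8} 4  {3,4,6,8} 6  {3,5,6,7} 12  {3,5,6,8} 12  {3,6,7,8} 12  {4,5,6,8} 12  {4,5,7,8} 12  {4,6,7,8} 12  {5,6,7,8} 24
  5 to go: {0,2,3,5,6} 5  {0,2,3,6,7} 5  {0,2,3,6,8} 5  {1,2,3,6,7} 10  {1,3,5,6,7} 30  {1,3,6,7,8} 30  {1,4,5,7,8} 30  {1,4,6,7,8} 30  {1,5,6,7,8} 60  {2,3,4,6,8} 10  {2,3,5,6,7} 20  {2,3,5,6,8} 20  {2,3,6,7,8} 20  {3,4,5,6,8} 30  {3,4,6,7,8} 30  {3,5,6,7,8} 60  {4,5,6,7,8} 60
  6 to go: {0,1,2,3,6,7} 15  {0,2,3,4,6,8} 15  {0,2,3,5,6,7} 30  {0,2,3,5,6,8} 30  {0,2,3,6,7,8} 30  {1,2,3,5,6,7} 60  {1,2,3,6,7,8} 60  {1,3,4,6,7,8} 90  {1,3,5,6,7,8} 180  {1,4,5,6,7,8} 180  {2,3,4,5,6,8} 60  {2,3,4,6,7,8} 60  {2,3,5,6,7,8} 120  {3,4,5,6,7,8} 180
  7 to go: {0,1,2,3,5,6,7} 105  {0,1,2,3,6,7,8} 105  {0,2,3,4,5,6,8} 105  {0,2,3,4,6,7,8} 105  {0,2,3,5,6,7,8} 210  {1,2,3,4,6,7,8} 210  {1,2,3,5,6,7,8} 420  {1,3,4,5,6,7,8} 630  {2,3,4,5,6,7,8} 420
  if 0:r drops first: 1680 orders
  if 1:s drops first: 840 orders
  if 4:t drops first: 840 orders
  if 5:p drops first: 420 orders
heap linearizations: 3780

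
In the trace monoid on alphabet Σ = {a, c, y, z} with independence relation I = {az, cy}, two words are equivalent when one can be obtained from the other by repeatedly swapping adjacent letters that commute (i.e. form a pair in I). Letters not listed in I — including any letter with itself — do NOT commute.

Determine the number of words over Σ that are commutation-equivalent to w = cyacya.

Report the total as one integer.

4

drop 0:c onto floor
drop 1:y onto floor
drop 2:a onto {0:c, 1:y}
drop 3:c onto {2:a}
drop 4:y onto {2:a}
drop 5:a onto {3:c, 4:y}
ground layer = {0:c, 1:y}
drop-orders for the pieces not yet dropped (sum over which currently-grounded one goes next):
  1 to go: {5} 1
  2 to go: {3,5} 1  {4,5} 1
  3 to go: {3,4,5} 2
  4 to go: {2,3,4,5} 2
  if 0:c drops first: 2 orders
  if 1:y drops first: 2 orders
heap linearizations: 4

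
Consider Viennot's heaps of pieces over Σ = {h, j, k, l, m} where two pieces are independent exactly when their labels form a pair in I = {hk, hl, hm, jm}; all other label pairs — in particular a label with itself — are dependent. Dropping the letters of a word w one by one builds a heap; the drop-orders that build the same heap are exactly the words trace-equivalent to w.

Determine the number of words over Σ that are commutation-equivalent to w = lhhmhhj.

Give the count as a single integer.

0(l) covers ∅
1(h) covers ∅
2(h) covers 1:h
3(m) covers 0:l
4(h) covers 2:h
5(h) covers 4:h
6(j) covers 0:l, 5:h
floor of heap: 0:l, 1:h
completions by unplaced set U, small U first (add the entries for U minus each lowest piece of U):
  |U|=1: {3}:1  {6}:1
  |U|=2: {3,6}:2  {5,6}:1
  |U|=3: {0,3,6}:2  {3,5,6}:3  {4,5,6}:1
  |U|=4: {0,3,5,6}:5  {2,4,5,6}:1  {3,4,5,6}:4
  |U|=5: {0,3,4,5,6}:9  {1,2,4,5,6}:1  {2,3,4,5,6}:5
  start at 0(l): 6
  start at 1(h): 14
sum over floor = 20

20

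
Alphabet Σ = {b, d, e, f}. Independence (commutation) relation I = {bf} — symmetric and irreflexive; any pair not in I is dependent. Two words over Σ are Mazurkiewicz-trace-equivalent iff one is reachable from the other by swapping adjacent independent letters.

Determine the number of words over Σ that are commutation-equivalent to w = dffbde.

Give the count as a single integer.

0(d) covers ∅
1(f) covers 0:d
2(f) covers 1:f
3(b) covers 0:d
4(d) covers 2:f, 3:b
5(e) covers 4:d
floor of heap: 0:d
completions by unplaced set U, small U first (add the entries for U minus each lowest piece of U):
  |U|=1: {5}:1
  |U|=2: {4,5}:1
  |U|=3: {2,4,5}:1  {3,4,5}:1
  |U|=4: {1,2,4,5}:1  {2,3,4,5}:2
  start at 0(d): 3

3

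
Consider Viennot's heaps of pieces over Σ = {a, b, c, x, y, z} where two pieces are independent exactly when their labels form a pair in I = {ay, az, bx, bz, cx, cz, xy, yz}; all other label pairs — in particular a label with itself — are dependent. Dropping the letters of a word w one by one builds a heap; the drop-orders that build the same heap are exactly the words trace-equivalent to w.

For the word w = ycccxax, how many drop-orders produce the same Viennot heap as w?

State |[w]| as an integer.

piece 0:y — minimal
piece 1:c rests on {0:y}
piece 2:c rests on {1:c}
piece 3:c rests on {2:c}
piece 4:x — minimal
piece 5:a rests on {3:c, 4:x}
piece 6:x rests on {5:a}
minimal pieces: {0:y, 4:x}
ways to finish when only these pieces remain (= sum over removing one remaining piece with nothing left below it):
  1 left: {6}→1
  2 left: {5,6}→1
  3 left: {3,5,6}→1  {4,5,6}→1
  4 left: {2,3,5,6}→1  {3,4,5,6}→2
  5 left: {1,2,3,5,6}→1  {2,3,4,5,6}→3
  placing 0:y first → 4 extensions
  placing 4:x first → 1 extensions
total linear extensions = 5

5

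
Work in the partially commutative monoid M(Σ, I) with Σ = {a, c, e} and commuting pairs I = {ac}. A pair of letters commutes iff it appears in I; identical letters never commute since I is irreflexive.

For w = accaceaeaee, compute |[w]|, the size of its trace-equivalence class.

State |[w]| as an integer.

10

piece 0:a — minimal
piece 1:c — minimal
piece 2:c rests on {1:c}
piece 3:a rests on {0:a}
piece 4:c rests on {2:c}
piece 5:e rests on {3:a, 4:c}
piece 6:a rests on {5:e}
piece 7:e rests on {6:a}
piece 8:a rests on {7:e}
piece 9:e rests on {8:a}
piece 10:e rests on {9:e}
minimal pieces: {0:a, 1:c}
ways to finish when only these pieces remain (= sum over removing one remaining piece with nothing left below it):
  1 left: {10}→1
  2 left: {9,10}→1
  3 left: {8,9,10}→1
  4 left: {7,8,9,10}→1
  5 left: {6,7,8,9,10}→1
  6 left: {5,6,7,8,9,10}→1
  7 left: {3,5,6,7,8,9,10}→1  {4,5,6,7,8,9,10}→1
  8 left: {0,3,5,6,7,8,9,10}→1  {2,4,5,6,7,8,9,10}→1  {3,4,5,6,7,8,9,10}→2
  9 left: {0,3,4,5,6,7,8,9,10}→3  {1,2,4,5,6,7,8,9,10}→1  {2,3,4,5,6,7,8,9,10}→3
  placing 0:a first → 4 extensions
  placing 1:c first → 6 extensions
total linear extensions = 10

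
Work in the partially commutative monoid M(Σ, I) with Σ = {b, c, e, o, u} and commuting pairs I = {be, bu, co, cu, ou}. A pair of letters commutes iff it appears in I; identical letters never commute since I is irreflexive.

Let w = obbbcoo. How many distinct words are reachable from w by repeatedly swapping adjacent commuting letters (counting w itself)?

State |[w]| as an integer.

piece 0:o — minimal
piece 1:b rests on {0:o}
piece 2:b rests on {1:b}
piece 3:b rests on {2:b}
piece 4:c rests on {3:b}
piece 5:o rests on {3:b}
piece 6:o rests on {5:o}
minimal pieces: {0:o}
ways to finish when only these pieces remain (= sum over removing one remaining piece with nothing left below it):
  1 left: {4}→1  {6}→1
  2 left: {4,6}→2  {5,6}→1
  3 left: {4,5,6}→3
  4 left: {3,4,5,6}→3
  5 left: {2,3,4,5,6}→3
  placing 0:o first → 3 extensions

3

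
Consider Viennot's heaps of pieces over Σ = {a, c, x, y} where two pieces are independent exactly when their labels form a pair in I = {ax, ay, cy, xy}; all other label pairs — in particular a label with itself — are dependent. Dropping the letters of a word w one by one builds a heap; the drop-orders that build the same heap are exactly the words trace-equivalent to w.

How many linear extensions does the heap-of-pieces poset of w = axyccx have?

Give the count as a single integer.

12

drop 0:a onto floor
drop 1:x onto floor
drop 2:y onto floor
drop 3:c onto {0:a, 1:x}
drop 4:c onto {3:c}
drop 5:x onto {4:c}
ground layer = {0:a, 1:x, 2:y}
drop-orders for the pieces not yet dropped (sum over which currently-grounded one goes next):
  1 to go: {2} 1  {5} 1
  2 to go: {2,5} 2  {4,5} 1
  3 to go: {2,4,5} 3  {3,4,5} 1
  4 to go: {0,3,4,5} 1  {1,3,4,5} 1  {2,3,4,5} 4
  if 0:a drops first: 5 orders
  if 1:x drops first: 5 orders
  if 2:y drops first: 2 orders
heap linearizations: 12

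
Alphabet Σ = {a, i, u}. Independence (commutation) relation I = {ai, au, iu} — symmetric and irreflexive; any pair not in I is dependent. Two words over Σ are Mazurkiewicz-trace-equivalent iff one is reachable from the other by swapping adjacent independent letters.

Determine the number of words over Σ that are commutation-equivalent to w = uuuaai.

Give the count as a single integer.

60

0(u) covers ∅
1(u) covers 0:u
2(u) covers 1:u
3(a) covers ∅
4(a) covers 3:a
5(i) covers ∅
floor of heap: 0:u, 3:a, 5:i
completions by unplaced set U, small U first (add the entries for U minus each lowest piece of U):
  |U|=1: {2}:1  {4}:1  {5}:1
  |U|=2: {1,2}:1  {2,4}:2  {2,5}:2  {3,4}:1  {4,5}:2
  |U|=3: {0,1,2}:1  {1,2,4}:3  {1,2,5}:3  {2,3,4}:3  {2,4,5}:6  {3,4,5}:3
  |U|=4: {0,1,2,4}:4  {0,1,2,5}:4  {1,2,3,4}:6  {1,2,4,5}:12  {2,3,4,5}:12
  start at 0(u): 30
  start at 3(a): 20
  start at 5(i): 10
sum over floor = 60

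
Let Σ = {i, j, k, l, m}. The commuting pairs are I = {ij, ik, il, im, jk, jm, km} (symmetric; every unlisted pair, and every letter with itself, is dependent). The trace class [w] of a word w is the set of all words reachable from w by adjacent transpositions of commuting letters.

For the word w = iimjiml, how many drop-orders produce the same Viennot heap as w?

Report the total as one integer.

105

0(i) covers ∅
1(i) covers 0:i
2(m) covers ∅
3(j) covers ∅
4(i) covers 1:i
5(m) covers 2:m
6(l) covers 3:j, 5:m
floor of heap: 0:i, 2:m, 3:j
completions by unplaced set U, small U first (add the entries for U minus each lowest piece of U):
  |U|=1: {4}:1  {6}:1
  |U|=2: {1,4}:1  {3,6}:1  {4,6}:2  {5,6}:1
  |U|=3: {0,1,4}:1  {1,4,6}:3  {2,5,6}:1  {3,4,6}:3  {3,5,6}:2  {4,5,6}:3
  |U|=4: {0,1,4,6}:4  {1,3,4,6}:6  {1,4,5,6}:6  {2,3,5,6}:3  {2,4,5,6}:4  {3,4,5,6}:8
  |U|=5: {0,1,3,4,6}:10  {0,1,4,5,6}:10  {1,2,4,5,6}:10  {1,3,4,5,6}:20  {2,3,4,5,6}:15
  start at 0(i): 45
  start at 2(m): 40
  start at 3(j): 20
sum over floor = 105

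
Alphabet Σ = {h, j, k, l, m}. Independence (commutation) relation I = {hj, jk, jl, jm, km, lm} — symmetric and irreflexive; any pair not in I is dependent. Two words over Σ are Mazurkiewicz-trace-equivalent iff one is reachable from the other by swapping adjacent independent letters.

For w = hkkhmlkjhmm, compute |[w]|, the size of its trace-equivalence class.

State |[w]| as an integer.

33

piece 0:h — minimal
piece 1:k rests on {0:h}
piece 2:k rests on {1:k}
piece 3:h rests on {2:k}
piece 4:m rests on {3:h}
piece 5:l rests on {3:h}
piece 6:k rests on {5:l}
piece 7:j — minimal
piece 8:h rests on {4:m, 6:k}
piece 9:m rests on {8:h}
piece 10:m rests on {9:m}
minimal pieces: {0:h, 7:j}
ways to finish when only these pieces remain (= sum over removing one remaining piece with nothing left below it):
  1 left: {7}→1  {10}→1
  2 left: {7,10}→2  {9,10}→1
  3 left: {7,9,10}→3  {8,9,10}→1
  4 left: {4,8,9,10}→1  {6,8,9,10}→1  {7,8,9,10}→4
  5 left: {4,6,8,9,10}→2  {4,7,8,9,10}→5  {5,6,8,9,10}→1  {6,7,8,9,10}→5
  6 left: {4,5,6,8,9,10}→3  {4,6,7,8,9,10}→12  {5,6,7,8,9,10}→6
  7 left: {3,4,5,6,8,9,10}→3  {4,5,6,7,8,9,10}→21
  8 left: {2,3,4,5,6,8,9,10}→3  {3,4,5,6,7,8,9,10}→24
  9 left: {1,2,3,4,5,6,8,9,10}→3  {2,3,4,5,6,7,8,9,10}→27
  placing 0:h first → 30 extensions
  placing 7:j first → 3 extensions
total linear extensions = 33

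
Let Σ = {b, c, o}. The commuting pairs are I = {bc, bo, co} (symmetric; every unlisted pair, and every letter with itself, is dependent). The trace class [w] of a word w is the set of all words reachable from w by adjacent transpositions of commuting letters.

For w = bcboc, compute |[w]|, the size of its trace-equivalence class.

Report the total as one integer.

drop 0:b onto floor
drop 1:c onto floor
drop 2:b onto {0:b}
drop 3:o onto floor
drop 4:c onto {1:c}
ground layer = {0:b, 1:c, 3:o}
drop-orders for the pieces not yet dropped (sum over which currently-grounded one goes next):
  1 to go: {2} 1  {3} 1  {4} 1
  2 to go: {0,2} 1  {1,4} 1  {2,3} 2  {2,4} 2  {3,4} 2
  3 to go: {0,2,3} 3  {0,2,4} 3  {1,2,4} 3  {1,3,4} 3  {2,3,4} 6
  if 0:b drops first: 12 orders
  if 1:c drops first: 12 orders
  if 3:o drops first: 6 orders
heap linearizations: 30

30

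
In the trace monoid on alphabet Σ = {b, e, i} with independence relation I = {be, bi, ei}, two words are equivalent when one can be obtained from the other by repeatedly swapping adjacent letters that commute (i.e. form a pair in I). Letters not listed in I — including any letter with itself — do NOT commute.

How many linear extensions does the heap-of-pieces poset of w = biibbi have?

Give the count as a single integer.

20

#0=b has no predecessor
#1=i has no predecessor
#2=i depends on [1:i]
#3=b depends on [0:b]
#4=b depends on [3:b]
#5=i depends on [2:i]
sources: [0:b, 1:i]
N(rest) = Σ N(rest − s) over sources s of rest; N(one piece) = 1:
  size 1 → [4]=1  [5]=1
  size 2 → [2,5]=1  [3,4]=1  [4,5]=2
  size 3 → [0,3,4]=1  [1,2,5]=1  [2,4,5]=3  [3,4,5]=3
  size 4 → [0,3,4,5]=4  [1,2,4,5]=4  [2,3,4,5]=6
  first=0(b) contributes 10
  first=1(i) contributes 10
|[w]| = 20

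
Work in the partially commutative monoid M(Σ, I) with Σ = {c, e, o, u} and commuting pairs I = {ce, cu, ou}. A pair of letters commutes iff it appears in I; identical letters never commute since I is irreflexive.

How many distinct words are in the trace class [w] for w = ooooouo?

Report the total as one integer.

7

piece 0:o — minimal
piece 1:o rests on {0:o}
piece 2:o rests on {1:o}
piece 3:o rests on {2:o}
piece 4:o rests on {3:o}
piece 5:u — minimal
piece 6:o rests on {4:o}
minimal pieces: {0:o, 5:u}
ways to finish when only these pieces remain (= sum over removing one remaining piece with nothing left below it):
  1 left: {5}→1  {6}→1
  2 left: {4,6}→1  {5,6}→2
  3 left: {3,4,6}→1  {4,5,6}→3
  4 left: {2,3,4,6}→1  {3,4,5,6}→4
  5 left: {1,2,3,4,6}→1  {2,3,4,5,6}→5
  placing 0:o first → 6 extensions
  placing 5:u first → 1 extensions
total linear extensions = 7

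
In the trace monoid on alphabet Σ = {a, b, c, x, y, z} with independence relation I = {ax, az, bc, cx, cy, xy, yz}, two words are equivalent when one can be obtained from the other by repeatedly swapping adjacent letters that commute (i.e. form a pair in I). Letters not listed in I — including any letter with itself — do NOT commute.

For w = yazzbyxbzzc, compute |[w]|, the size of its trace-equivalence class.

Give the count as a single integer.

12

0(y) covers ∅
1(a) covers 0:y
2(z) covers ∅
3(z) covers 2:z
4(b) covers 1:a, 3:z
5(y) covers 4:b
6(x) covers 4:b
7(b) covers 5:y, 6:x
8(z) covers 7:b
9(z) covers 8:z
10(c) covers 9:z
floor of heap: 0:y, 2:z
completions by unplaced set U, small U first (add the entries for U minus each lowest piece of U):
  |U|=1: {10}:1
  |U|=2: {9,10}:1
  |U|=3: {8,9,10}:1
  |U|=4: {7,8,9,10}:1
  |U|=5: {5,7,8,9,10}:1  {6,7,8,9,10}:1
  |U|=6: {5,6,7,8,9,10}:2
  |U|=7: {4,5,6,7,8,9,10}:2
  |U|=8: {1,4,5,6,7,8,9,10}:2  {3,4,5,6,7,8,9,10}:2
  |U|=9: {0,1,4,5,6,7,8,9,10}:2  {1,3,4,5,6,7,8,9,10}:4  {2,3,4,5,6,7,8,9,10}:2
  start at 0(y): 6
  start at 2(z): 6
sum over floor = 12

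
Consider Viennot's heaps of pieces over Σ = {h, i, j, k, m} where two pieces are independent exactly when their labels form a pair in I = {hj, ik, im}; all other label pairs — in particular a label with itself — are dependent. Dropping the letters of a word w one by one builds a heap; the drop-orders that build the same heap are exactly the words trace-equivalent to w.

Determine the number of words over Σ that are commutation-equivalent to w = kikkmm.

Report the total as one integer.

6

drop 0:k onto floor
drop 1:i onto floor
drop 2:k onto {0:k}
drop 3:k onto {2:k}
drop 4:m onto {3:k}
drop 5:m onto {4:m}
ground layer = {0:k, 1:i}
drop-orders for the pieces not yet dropped (sum over which currently-grounded one goes next):
  1 to go: {1} 1  {5} 1
  2 to go: {1,5} 2  {4,5} 1
  3 to go: {1,4,5} 3  {3,4,5} 1
  4 to go: {1,3,4,5} 4  {2,3,4,5} 1
  if 0:k drops first: 5 orders
  if 1:i drops first: 1 orders
heap linearizations: 6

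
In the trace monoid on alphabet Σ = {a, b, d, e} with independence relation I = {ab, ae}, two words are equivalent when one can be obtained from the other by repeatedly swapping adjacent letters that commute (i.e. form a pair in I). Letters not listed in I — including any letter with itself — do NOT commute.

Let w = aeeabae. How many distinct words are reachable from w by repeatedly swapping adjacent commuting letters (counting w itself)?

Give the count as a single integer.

35

#0=a has no predecessor
#1=e has no predecessor
#2=e depends on [1:e]
#3=a depends on [0:a]
#4=b depends on [2:e]
#5=a depends on [3:a]
#6=e depends on [4:b]
sources: [0:a, 1:e]
N(rest) = Σ N(rest − s) over sources s of rest; N(one piece) = 1:
  size 1 → [5]=1  [6]=1
  size 2 → [3,5]=1  [4,6]=1  [5,6]=2
  size 3 → [0,3,5]=1  [2,4,6]=1  [3,5,6]=3  [4,5,6]=3
  size 4 → [0,3,5,6]=4  [1,2,4,6]=1  [2,4,5,6]=4  [3,4,5,6]=6
  size 5 → [0,3,4,5,6]=10  [1,2,4,5,6]=5  [2,3,4,5,6]=10
  first=0(a) contributes 15
  first=1(e) contributes 20
|[w]| = 35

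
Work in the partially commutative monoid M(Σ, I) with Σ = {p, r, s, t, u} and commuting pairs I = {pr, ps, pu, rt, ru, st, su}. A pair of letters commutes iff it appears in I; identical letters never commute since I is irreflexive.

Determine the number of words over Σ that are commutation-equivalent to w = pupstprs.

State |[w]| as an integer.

drop 0:p onto floor
drop 1:u onto floor
drop 2:p onto {0:p}
drop 3:s onto floor
drop 4:t onto {1:u, 2:p}
drop 5:p onto {4:t}
drop 6:r onto {3:s}
drop 7:s onto {6:r}
ground layer = {0:p, 1:u, 3:s}
drop-orders for the pieces not yet dropped (sum over which currently-grounded one goes next):
  1 to go: {5} 1  {7} 1
  2 to go: {4,5} 1  {5,7} 2  {6,7} 1
  3 to go: {1,4,5} 1  {2,4,5} 1  {3,6,7} 1  {4,5,7} 3  {5,6,7} 3
  4 to go: {0,2,4,5} 1  {1,2,4,5} 2  {1,4,5,7} 4  {2,4,5,7} 4  {3,5,6,7} 4  {4,5,6,7} 6
  5 to go: {0,1,2,4,5} 3  {0,2,4,5,7} 5  {1,2,4,5,7} 10  {1,4,5,6,7} 10  {2,4,5,6,7} 10  {3,4,5,6,7} 10
  6 to go: {0,1,2,4,5,7} 18  {0,2,4,5,6,7} 15  {1,2,4,5,6,7} 30  {1,3,4,5,6,7} 20  {2,3,4,5,6,7} 20
  if 0:p drops first: 70 orders
  if 1:u drops first: 35 orders
  if 3:s drops first: 63 orders
heap linearizations: 168

168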